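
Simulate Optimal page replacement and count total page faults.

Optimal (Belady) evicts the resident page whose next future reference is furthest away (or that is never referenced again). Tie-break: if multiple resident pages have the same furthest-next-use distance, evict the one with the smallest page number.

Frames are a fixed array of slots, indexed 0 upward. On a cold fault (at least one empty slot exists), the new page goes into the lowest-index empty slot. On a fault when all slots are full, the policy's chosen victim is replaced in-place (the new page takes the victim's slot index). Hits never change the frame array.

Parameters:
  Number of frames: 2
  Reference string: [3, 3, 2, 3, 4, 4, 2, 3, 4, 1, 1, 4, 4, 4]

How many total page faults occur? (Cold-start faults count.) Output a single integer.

Step 0: ref 3 → FAULT, frames=[3,-]
Step 1: ref 3 → HIT, frames=[3,-]
Step 2: ref 2 → FAULT, frames=[3,2]
Step 3: ref 3 → HIT, frames=[3,2]
Step 4: ref 4 → FAULT (evict 3), frames=[4,2]
Step 5: ref 4 → HIT, frames=[4,2]
Step 6: ref 2 → HIT, frames=[4,2]
Step 7: ref 3 → FAULT (evict 2), frames=[4,3]
Step 8: ref 4 → HIT, frames=[4,3]
Step 9: ref 1 → FAULT (evict 3), frames=[4,1]
Step 10: ref 1 → HIT, frames=[4,1]
Step 11: ref 4 → HIT, frames=[4,1]
Step 12: ref 4 → HIT, frames=[4,1]
Step 13: ref 4 → HIT, frames=[4,1]
Total faults: 5

Answer: 5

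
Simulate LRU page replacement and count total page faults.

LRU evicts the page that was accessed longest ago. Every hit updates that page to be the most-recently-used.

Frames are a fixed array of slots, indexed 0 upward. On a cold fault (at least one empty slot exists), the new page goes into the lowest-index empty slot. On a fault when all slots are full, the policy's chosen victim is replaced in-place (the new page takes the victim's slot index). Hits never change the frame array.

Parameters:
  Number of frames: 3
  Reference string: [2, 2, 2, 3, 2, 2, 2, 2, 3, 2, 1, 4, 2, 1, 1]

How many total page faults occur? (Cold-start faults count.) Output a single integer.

Answer: 4

Derivation:
Step 0: ref 2 → FAULT, frames=[2,-,-]
Step 1: ref 2 → HIT, frames=[2,-,-]
Step 2: ref 2 → HIT, frames=[2,-,-]
Step 3: ref 3 → FAULT, frames=[2,3,-]
Step 4: ref 2 → HIT, frames=[2,3,-]
Step 5: ref 2 → HIT, frames=[2,3,-]
Step 6: ref 2 → HIT, frames=[2,3,-]
Step 7: ref 2 → HIT, frames=[2,3,-]
Step 8: ref 3 → HIT, frames=[2,3,-]
Step 9: ref 2 → HIT, frames=[2,3,-]
Step 10: ref 1 → FAULT, frames=[2,3,1]
Step 11: ref 4 → FAULT (evict 3), frames=[2,4,1]
Step 12: ref 2 → HIT, frames=[2,4,1]
Step 13: ref 1 → HIT, frames=[2,4,1]
Step 14: ref 1 → HIT, frames=[2,4,1]
Total faults: 4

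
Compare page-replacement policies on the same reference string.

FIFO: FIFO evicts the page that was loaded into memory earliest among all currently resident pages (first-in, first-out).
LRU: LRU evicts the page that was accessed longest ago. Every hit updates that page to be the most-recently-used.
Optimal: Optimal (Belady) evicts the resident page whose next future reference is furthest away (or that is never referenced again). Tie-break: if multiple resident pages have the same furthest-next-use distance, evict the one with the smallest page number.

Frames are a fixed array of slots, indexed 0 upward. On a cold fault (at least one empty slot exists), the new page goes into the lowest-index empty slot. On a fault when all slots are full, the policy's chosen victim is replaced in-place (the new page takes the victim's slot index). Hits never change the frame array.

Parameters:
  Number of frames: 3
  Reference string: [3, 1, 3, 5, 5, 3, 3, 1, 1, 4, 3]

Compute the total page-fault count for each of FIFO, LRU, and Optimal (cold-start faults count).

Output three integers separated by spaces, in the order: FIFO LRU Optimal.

--- FIFO ---
  step 0: ref 3 -> FAULT, frames=[3,-,-] (faults so far: 1)
  step 1: ref 1 -> FAULT, frames=[3,1,-] (faults so far: 2)
  step 2: ref 3 -> HIT, frames=[3,1,-] (faults so far: 2)
  step 3: ref 5 -> FAULT, frames=[3,1,5] (faults so far: 3)
  step 4: ref 5 -> HIT, frames=[3,1,5] (faults so far: 3)
  step 5: ref 3 -> HIT, frames=[3,1,5] (faults so far: 3)
  step 6: ref 3 -> HIT, frames=[3,1,5] (faults so far: 3)
  step 7: ref 1 -> HIT, frames=[3,1,5] (faults so far: 3)
  step 8: ref 1 -> HIT, frames=[3,1,5] (faults so far: 3)
  step 9: ref 4 -> FAULT, evict 3, frames=[4,1,5] (faults so far: 4)
  step 10: ref 3 -> FAULT, evict 1, frames=[4,3,5] (faults so far: 5)
  FIFO total faults: 5
--- LRU ---
  step 0: ref 3 -> FAULT, frames=[3,-,-] (faults so far: 1)
  step 1: ref 1 -> FAULT, frames=[3,1,-] (faults so far: 2)
  step 2: ref 3 -> HIT, frames=[3,1,-] (faults so far: 2)
  step 3: ref 5 -> FAULT, frames=[3,1,5] (faults so far: 3)
  step 4: ref 5 -> HIT, frames=[3,1,5] (faults so far: 3)
  step 5: ref 3 -> HIT, frames=[3,1,5] (faults so far: 3)
  step 6: ref 3 -> HIT, frames=[3,1,5] (faults so far: 3)
  step 7: ref 1 -> HIT, frames=[3,1,5] (faults so far: 3)
  step 8: ref 1 -> HIT, frames=[3,1,5] (faults so far: 3)
  step 9: ref 4 -> FAULT, evict 5, frames=[3,1,4] (faults so far: 4)
  step 10: ref 3 -> HIT, frames=[3,1,4] (faults so far: 4)
  LRU total faults: 4
--- Optimal ---
  step 0: ref 3 -> FAULT, frames=[3,-,-] (faults so far: 1)
  step 1: ref 1 -> FAULT, frames=[3,1,-] (faults so far: 2)
  step 2: ref 3 -> HIT, frames=[3,1,-] (faults so far: 2)
  step 3: ref 5 -> FAULT, frames=[3,1,5] (faults so far: 3)
  step 4: ref 5 -> HIT, frames=[3,1,5] (faults so far: 3)
  step 5: ref 3 -> HIT, frames=[3,1,5] (faults so far: 3)
  step 6: ref 3 -> HIT, frames=[3,1,5] (faults so far: 3)
  step 7: ref 1 -> HIT, frames=[3,1,5] (faults so far: 3)
  step 8: ref 1 -> HIT, frames=[3,1,5] (faults so far: 3)
  step 9: ref 4 -> FAULT, evict 1, frames=[3,4,5] (faults so far: 4)
  step 10: ref 3 -> HIT, frames=[3,4,5] (faults so far: 4)
  Optimal total faults: 4

Answer: 5 4 4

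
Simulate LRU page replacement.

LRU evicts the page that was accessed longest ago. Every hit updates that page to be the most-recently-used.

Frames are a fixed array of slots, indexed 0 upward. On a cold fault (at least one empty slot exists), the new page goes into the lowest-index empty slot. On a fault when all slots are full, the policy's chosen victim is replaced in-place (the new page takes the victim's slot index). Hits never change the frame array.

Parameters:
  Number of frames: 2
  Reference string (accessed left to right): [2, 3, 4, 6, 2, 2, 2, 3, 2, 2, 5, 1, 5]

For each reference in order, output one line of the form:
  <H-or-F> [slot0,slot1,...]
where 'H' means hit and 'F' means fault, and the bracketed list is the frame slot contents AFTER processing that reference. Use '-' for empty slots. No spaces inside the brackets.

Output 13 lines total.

F [2,-]
F [2,3]
F [4,3]
F [4,6]
F [2,6]
H [2,6]
H [2,6]
F [2,3]
H [2,3]
H [2,3]
F [2,5]
F [1,5]
H [1,5]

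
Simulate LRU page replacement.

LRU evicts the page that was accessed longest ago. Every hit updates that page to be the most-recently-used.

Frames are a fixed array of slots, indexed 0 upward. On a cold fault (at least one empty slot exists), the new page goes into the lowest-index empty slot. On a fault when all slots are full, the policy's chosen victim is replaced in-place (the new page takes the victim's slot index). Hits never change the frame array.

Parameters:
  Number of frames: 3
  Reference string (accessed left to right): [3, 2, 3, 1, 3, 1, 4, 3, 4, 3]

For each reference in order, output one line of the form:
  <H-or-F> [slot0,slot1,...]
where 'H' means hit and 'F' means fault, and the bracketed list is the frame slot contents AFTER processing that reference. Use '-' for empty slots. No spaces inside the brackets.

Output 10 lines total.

F [3,-,-]
F [3,2,-]
H [3,2,-]
F [3,2,1]
H [3,2,1]
H [3,2,1]
F [3,4,1]
H [3,4,1]
H [3,4,1]
H [3,4,1]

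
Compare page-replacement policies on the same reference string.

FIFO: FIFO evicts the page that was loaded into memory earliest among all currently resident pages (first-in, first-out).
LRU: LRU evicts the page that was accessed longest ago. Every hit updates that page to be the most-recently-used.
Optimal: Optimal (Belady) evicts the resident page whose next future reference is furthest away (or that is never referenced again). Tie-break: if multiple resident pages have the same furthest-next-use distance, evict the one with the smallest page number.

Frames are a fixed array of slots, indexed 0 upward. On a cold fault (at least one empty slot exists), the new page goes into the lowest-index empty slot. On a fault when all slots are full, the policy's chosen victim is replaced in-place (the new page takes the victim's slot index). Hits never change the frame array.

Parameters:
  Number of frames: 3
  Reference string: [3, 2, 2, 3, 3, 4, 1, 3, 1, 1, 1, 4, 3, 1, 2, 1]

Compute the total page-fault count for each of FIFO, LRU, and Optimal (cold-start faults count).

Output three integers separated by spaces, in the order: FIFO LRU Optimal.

Answer: 6 5 5

Derivation:
--- FIFO ---
  step 0: ref 3 -> FAULT, frames=[3,-,-] (faults so far: 1)
  step 1: ref 2 -> FAULT, frames=[3,2,-] (faults so far: 2)
  step 2: ref 2 -> HIT, frames=[3,2,-] (faults so far: 2)
  step 3: ref 3 -> HIT, frames=[3,2,-] (faults so far: 2)
  step 4: ref 3 -> HIT, frames=[3,2,-] (faults so far: 2)
  step 5: ref 4 -> FAULT, frames=[3,2,4] (faults so far: 3)
  step 6: ref 1 -> FAULT, evict 3, frames=[1,2,4] (faults so far: 4)
  step 7: ref 3 -> FAULT, evict 2, frames=[1,3,4] (faults so far: 5)
  step 8: ref 1 -> HIT, frames=[1,3,4] (faults so far: 5)
  step 9: ref 1 -> HIT, frames=[1,3,4] (faults so far: 5)
  step 10: ref 1 -> HIT, frames=[1,3,4] (faults so far: 5)
  step 11: ref 4 -> HIT, frames=[1,3,4] (faults so far: 5)
  step 12: ref 3 -> HIT, frames=[1,3,4] (faults so far: 5)
  step 13: ref 1 -> HIT, frames=[1,3,4] (faults so far: 5)
  step 14: ref 2 -> FAULT, evict 4, frames=[1,3,2] (faults so far: 6)
  step 15: ref 1 -> HIT, frames=[1,3,2] (faults so far: 6)
  FIFO total faults: 6
--- LRU ---
  step 0: ref 3 -> FAULT, frames=[3,-,-] (faults so far: 1)
  step 1: ref 2 -> FAULT, frames=[3,2,-] (faults so far: 2)
  step 2: ref 2 -> HIT, frames=[3,2,-] (faults so far: 2)
  step 3: ref 3 -> HIT, frames=[3,2,-] (faults so far: 2)
  step 4: ref 3 -> HIT, frames=[3,2,-] (faults so far: 2)
  step 5: ref 4 -> FAULT, frames=[3,2,4] (faults so far: 3)
  step 6: ref 1 -> FAULT, evict 2, frames=[3,1,4] (faults so far: 4)
  step 7: ref 3 -> HIT, frames=[3,1,4] (faults so far: 4)
  step 8: ref 1 -> HIT, frames=[3,1,4] (faults so far: 4)
  step 9: ref 1 -> HIT, frames=[3,1,4] (faults so far: 4)
  step 10: ref 1 -> HIT, frames=[3,1,4] (faults so far: 4)
  step 11: ref 4 -> HIT, frames=[3,1,4] (faults so far: 4)
  step 12: ref 3 -> HIT, frames=[3,1,4] (faults so far: 4)
  step 13: ref 1 -> HIT, frames=[3,1,4] (faults so far: 4)
  step 14: ref 2 -> FAULT, evict 4, frames=[3,1,2] (faults so far: 5)
  step 15: ref 1 -> HIT, frames=[3,1,2] (faults so far: 5)
  LRU total faults: 5
--- Optimal ---
  step 0: ref 3 -> FAULT, frames=[3,-,-] (faults so far: 1)
  step 1: ref 2 -> FAULT, frames=[3,2,-] (faults so far: 2)
  step 2: ref 2 -> HIT, frames=[3,2,-] (faults so far: 2)
  step 3: ref 3 -> HIT, frames=[3,2,-] (faults so far: 2)
  step 4: ref 3 -> HIT, frames=[3,2,-] (faults so far: 2)
  step 5: ref 4 -> FAULT, frames=[3,2,4] (faults so far: 3)
  step 6: ref 1 -> FAULT, evict 2, frames=[3,1,4] (faults so far: 4)
  step 7: ref 3 -> HIT, frames=[3,1,4] (faults so far: 4)
  step 8: ref 1 -> HIT, frames=[3,1,4] (faults so far: 4)
  step 9: ref 1 -> HIT, frames=[3,1,4] (faults so far: 4)
  step 10: ref 1 -> HIT, frames=[3,1,4] (faults so far: 4)
  step 11: ref 4 -> HIT, frames=[3,1,4] (faults so far: 4)
  step 12: ref 3 -> HIT, frames=[3,1,4] (faults so far: 4)
  step 13: ref 1 -> HIT, frames=[3,1,4] (faults so far: 4)
  step 14: ref 2 -> FAULT, evict 3, frames=[2,1,4] (faults so far: 5)
  step 15: ref 1 -> HIT, frames=[2,1,4] (faults so far: 5)
  Optimal total faults: 5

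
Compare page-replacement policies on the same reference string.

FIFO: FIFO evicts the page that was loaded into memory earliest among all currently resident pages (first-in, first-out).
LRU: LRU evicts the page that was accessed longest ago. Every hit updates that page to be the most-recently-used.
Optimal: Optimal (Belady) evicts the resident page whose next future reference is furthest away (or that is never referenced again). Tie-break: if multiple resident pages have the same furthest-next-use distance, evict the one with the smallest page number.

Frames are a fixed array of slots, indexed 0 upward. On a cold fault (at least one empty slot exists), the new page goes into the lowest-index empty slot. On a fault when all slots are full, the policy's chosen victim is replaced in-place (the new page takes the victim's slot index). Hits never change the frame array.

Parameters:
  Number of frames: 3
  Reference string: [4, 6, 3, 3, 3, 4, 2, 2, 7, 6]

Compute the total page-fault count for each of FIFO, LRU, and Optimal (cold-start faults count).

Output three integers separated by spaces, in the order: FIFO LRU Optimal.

Answer: 6 6 5

Derivation:
--- FIFO ---
  step 0: ref 4 -> FAULT, frames=[4,-,-] (faults so far: 1)
  step 1: ref 6 -> FAULT, frames=[4,6,-] (faults so far: 2)
  step 2: ref 3 -> FAULT, frames=[4,6,3] (faults so far: 3)
  step 3: ref 3 -> HIT, frames=[4,6,3] (faults so far: 3)
  step 4: ref 3 -> HIT, frames=[4,6,3] (faults so far: 3)
  step 5: ref 4 -> HIT, frames=[4,6,3] (faults so far: 3)
  step 6: ref 2 -> FAULT, evict 4, frames=[2,6,3] (faults so far: 4)
  step 7: ref 2 -> HIT, frames=[2,6,3] (faults so far: 4)
  step 8: ref 7 -> FAULT, evict 6, frames=[2,7,3] (faults so far: 5)
  step 9: ref 6 -> FAULT, evict 3, frames=[2,7,6] (faults so far: 6)
  FIFO total faults: 6
--- LRU ---
  step 0: ref 4 -> FAULT, frames=[4,-,-] (faults so far: 1)
  step 1: ref 6 -> FAULT, frames=[4,6,-] (faults so far: 2)
  step 2: ref 3 -> FAULT, frames=[4,6,3] (faults so far: 3)
  step 3: ref 3 -> HIT, frames=[4,6,3] (faults so far: 3)
  step 4: ref 3 -> HIT, frames=[4,6,3] (faults so far: 3)
  step 5: ref 4 -> HIT, frames=[4,6,3] (faults so far: 3)
  step 6: ref 2 -> FAULT, evict 6, frames=[4,2,3] (faults so far: 4)
  step 7: ref 2 -> HIT, frames=[4,2,3] (faults so far: 4)
  step 8: ref 7 -> FAULT, evict 3, frames=[4,2,7] (faults so far: 5)
  step 9: ref 6 -> FAULT, evict 4, frames=[6,2,7] (faults so far: 6)
  LRU total faults: 6
--- Optimal ---
  step 0: ref 4 -> FAULT, frames=[4,-,-] (faults so far: 1)
  step 1: ref 6 -> FAULT, frames=[4,6,-] (faults so far: 2)
  step 2: ref 3 -> FAULT, frames=[4,6,3] (faults so far: 3)
  step 3: ref 3 -> HIT, frames=[4,6,3] (faults so far: 3)
  step 4: ref 3 -> HIT, frames=[4,6,3] (faults so far: 3)
  step 5: ref 4 -> HIT, frames=[4,6,3] (faults so far: 3)
  step 6: ref 2 -> FAULT, evict 3, frames=[4,6,2] (faults so far: 4)
  step 7: ref 2 -> HIT, frames=[4,6,2] (faults so far: 4)
  step 8: ref 7 -> FAULT, evict 2, frames=[4,6,7] (faults so far: 5)
  step 9: ref 6 -> HIT, frames=[4,6,7] (faults so far: 5)
  Optimal total faults: 5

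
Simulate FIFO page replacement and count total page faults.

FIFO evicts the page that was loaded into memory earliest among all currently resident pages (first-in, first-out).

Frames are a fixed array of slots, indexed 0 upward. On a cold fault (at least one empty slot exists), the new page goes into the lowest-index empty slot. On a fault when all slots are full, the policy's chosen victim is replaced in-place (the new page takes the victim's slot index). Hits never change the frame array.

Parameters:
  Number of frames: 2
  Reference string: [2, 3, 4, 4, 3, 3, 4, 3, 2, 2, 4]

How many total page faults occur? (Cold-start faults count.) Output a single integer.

Step 0: ref 2 → FAULT, frames=[2,-]
Step 1: ref 3 → FAULT, frames=[2,3]
Step 2: ref 4 → FAULT (evict 2), frames=[4,3]
Step 3: ref 4 → HIT, frames=[4,3]
Step 4: ref 3 → HIT, frames=[4,3]
Step 5: ref 3 → HIT, frames=[4,3]
Step 6: ref 4 → HIT, frames=[4,3]
Step 7: ref 3 → HIT, frames=[4,3]
Step 8: ref 2 → FAULT (evict 3), frames=[4,2]
Step 9: ref 2 → HIT, frames=[4,2]
Step 10: ref 4 → HIT, frames=[4,2]
Total faults: 4

Answer: 4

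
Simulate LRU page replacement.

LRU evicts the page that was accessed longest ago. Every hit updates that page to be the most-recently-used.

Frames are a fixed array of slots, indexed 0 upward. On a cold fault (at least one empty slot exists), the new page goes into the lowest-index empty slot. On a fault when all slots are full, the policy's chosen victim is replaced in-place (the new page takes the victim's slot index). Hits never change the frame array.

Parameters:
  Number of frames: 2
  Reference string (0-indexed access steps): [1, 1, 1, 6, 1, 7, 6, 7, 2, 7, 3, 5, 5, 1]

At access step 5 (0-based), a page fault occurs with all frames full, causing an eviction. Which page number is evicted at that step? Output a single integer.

Answer: 6

Derivation:
Step 0: ref 1 -> FAULT, frames=[1,-]
Step 1: ref 1 -> HIT, frames=[1,-]
Step 2: ref 1 -> HIT, frames=[1,-]
Step 3: ref 6 -> FAULT, frames=[1,6]
Step 4: ref 1 -> HIT, frames=[1,6]
Step 5: ref 7 -> FAULT, evict 6, frames=[1,7]
At step 5: evicted page 6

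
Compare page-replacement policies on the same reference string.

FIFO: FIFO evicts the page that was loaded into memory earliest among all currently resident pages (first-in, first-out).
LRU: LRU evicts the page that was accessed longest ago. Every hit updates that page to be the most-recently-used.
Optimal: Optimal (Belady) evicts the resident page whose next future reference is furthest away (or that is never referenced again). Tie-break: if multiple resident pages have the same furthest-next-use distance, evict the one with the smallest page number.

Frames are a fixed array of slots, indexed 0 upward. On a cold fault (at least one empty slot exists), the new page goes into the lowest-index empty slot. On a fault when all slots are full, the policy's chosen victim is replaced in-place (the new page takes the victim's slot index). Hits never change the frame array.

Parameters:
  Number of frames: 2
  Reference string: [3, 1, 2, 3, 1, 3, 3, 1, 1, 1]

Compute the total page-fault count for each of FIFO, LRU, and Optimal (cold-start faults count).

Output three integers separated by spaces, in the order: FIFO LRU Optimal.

--- FIFO ---
  step 0: ref 3 -> FAULT, frames=[3,-] (faults so far: 1)
  step 1: ref 1 -> FAULT, frames=[3,1] (faults so far: 2)
  step 2: ref 2 -> FAULT, evict 3, frames=[2,1] (faults so far: 3)
  step 3: ref 3 -> FAULT, evict 1, frames=[2,3] (faults so far: 4)
  step 4: ref 1 -> FAULT, evict 2, frames=[1,3] (faults so far: 5)
  step 5: ref 3 -> HIT, frames=[1,3] (faults so far: 5)
  step 6: ref 3 -> HIT, frames=[1,3] (faults so far: 5)
  step 7: ref 1 -> HIT, frames=[1,3] (faults so far: 5)
  step 8: ref 1 -> HIT, frames=[1,3] (faults so far: 5)
  step 9: ref 1 -> HIT, frames=[1,3] (faults so far: 5)
  FIFO total faults: 5
--- LRU ---
  step 0: ref 3 -> FAULT, frames=[3,-] (faults so far: 1)
  step 1: ref 1 -> FAULT, frames=[3,1] (faults so far: 2)
  step 2: ref 2 -> FAULT, evict 3, frames=[2,1] (faults so far: 3)
  step 3: ref 3 -> FAULT, evict 1, frames=[2,3] (faults so far: 4)
  step 4: ref 1 -> FAULT, evict 2, frames=[1,3] (faults so far: 5)
  step 5: ref 3 -> HIT, frames=[1,3] (faults so far: 5)
  step 6: ref 3 -> HIT, frames=[1,3] (faults so far: 5)
  step 7: ref 1 -> HIT, frames=[1,3] (faults so far: 5)
  step 8: ref 1 -> HIT, frames=[1,3] (faults so far: 5)
  step 9: ref 1 -> HIT, frames=[1,3] (faults so far: 5)
  LRU total faults: 5
--- Optimal ---
  step 0: ref 3 -> FAULT, frames=[3,-] (faults so far: 1)
  step 1: ref 1 -> FAULT, frames=[3,1] (faults so far: 2)
  step 2: ref 2 -> FAULT, evict 1, frames=[3,2] (faults so far: 3)
  step 3: ref 3 -> HIT, frames=[3,2] (faults so far: 3)
  step 4: ref 1 -> FAULT, evict 2, frames=[3,1] (faults so far: 4)
  step 5: ref 3 -> HIT, frames=[3,1] (faults so far: 4)
  step 6: ref 3 -> HIT, frames=[3,1] (faults so far: 4)
  step 7: ref 1 -> HIT, frames=[3,1] (faults so far: 4)
  step 8: ref 1 -> HIT, frames=[3,1] (faults so far: 4)
  step 9: ref 1 -> HIT, frames=[3,1] (faults so far: 4)
  Optimal total faults: 4

Answer: 5 5 4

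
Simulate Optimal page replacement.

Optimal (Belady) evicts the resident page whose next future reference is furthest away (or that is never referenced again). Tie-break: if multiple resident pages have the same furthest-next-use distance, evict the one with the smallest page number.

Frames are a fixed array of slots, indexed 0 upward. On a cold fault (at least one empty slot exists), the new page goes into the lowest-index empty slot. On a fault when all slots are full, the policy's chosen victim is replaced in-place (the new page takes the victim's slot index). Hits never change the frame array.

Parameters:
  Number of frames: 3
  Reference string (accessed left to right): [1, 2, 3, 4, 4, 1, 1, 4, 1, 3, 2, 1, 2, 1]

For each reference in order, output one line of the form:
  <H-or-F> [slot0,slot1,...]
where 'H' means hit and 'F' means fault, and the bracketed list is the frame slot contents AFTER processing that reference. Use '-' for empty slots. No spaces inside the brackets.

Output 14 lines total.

F [1,-,-]
F [1,2,-]
F [1,2,3]
F [1,4,3]
H [1,4,3]
H [1,4,3]
H [1,4,3]
H [1,4,3]
H [1,4,3]
H [1,4,3]
F [1,4,2]
H [1,4,2]
H [1,4,2]
H [1,4,2]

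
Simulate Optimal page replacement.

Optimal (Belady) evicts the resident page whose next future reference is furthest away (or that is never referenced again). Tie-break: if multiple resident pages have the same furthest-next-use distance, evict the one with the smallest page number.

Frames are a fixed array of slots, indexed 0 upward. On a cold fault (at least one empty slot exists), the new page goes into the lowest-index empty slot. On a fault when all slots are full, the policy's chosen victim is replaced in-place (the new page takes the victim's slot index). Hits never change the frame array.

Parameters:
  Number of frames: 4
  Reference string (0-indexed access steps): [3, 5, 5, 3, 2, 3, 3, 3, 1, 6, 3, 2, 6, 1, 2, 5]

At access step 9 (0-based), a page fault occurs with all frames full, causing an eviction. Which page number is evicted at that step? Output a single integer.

Step 0: ref 3 -> FAULT, frames=[3,-,-,-]
Step 1: ref 5 -> FAULT, frames=[3,5,-,-]
Step 2: ref 5 -> HIT, frames=[3,5,-,-]
Step 3: ref 3 -> HIT, frames=[3,5,-,-]
Step 4: ref 2 -> FAULT, frames=[3,5,2,-]
Step 5: ref 3 -> HIT, frames=[3,5,2,-]
Step 6: ref 3 -> HIT, frames=[3,5,2,-]
Step 7: ref 3 -> HIT, frames=[3,5,2,-]
Step 8: ref 1 -> FAULT, frames=[3,5,2,1]
Step 9: ref 6 -> FAULT, evict 5, frames=[3,6,2,1]
At step 9: evicted page 5

Answer: 5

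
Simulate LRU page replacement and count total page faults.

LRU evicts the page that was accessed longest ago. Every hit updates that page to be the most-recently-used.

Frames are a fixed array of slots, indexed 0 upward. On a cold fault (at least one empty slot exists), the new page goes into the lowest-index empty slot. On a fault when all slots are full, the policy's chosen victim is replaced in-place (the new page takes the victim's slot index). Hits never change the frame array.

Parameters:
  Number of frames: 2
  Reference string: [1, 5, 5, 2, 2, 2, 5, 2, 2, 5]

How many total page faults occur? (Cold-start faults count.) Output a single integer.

Step 0: ref 1 → FAULT, frames=[1,-]
Step 1: ref 5 → FAULT, frames=[1,5]
Step 2: ref 5 → HIT, frames=[1,5]
Step 3: ref 2 → FAULT (evict 1), frames=[2,5]
Step 4: ref 2 → HIT, frames=[2,5]
Step 5: ref 2 → HIT, frames=[2,5]
Step 6: ref 5 → HIT, frames=[2,5]
Step 7: ref 2 → HIT, frames=[2,5]
Step 8: ref 2 → HIT, frames=[2,5]
Step 9: ref 5 → HIT, frames=[2,5]
Total faults: 3

Answer: 3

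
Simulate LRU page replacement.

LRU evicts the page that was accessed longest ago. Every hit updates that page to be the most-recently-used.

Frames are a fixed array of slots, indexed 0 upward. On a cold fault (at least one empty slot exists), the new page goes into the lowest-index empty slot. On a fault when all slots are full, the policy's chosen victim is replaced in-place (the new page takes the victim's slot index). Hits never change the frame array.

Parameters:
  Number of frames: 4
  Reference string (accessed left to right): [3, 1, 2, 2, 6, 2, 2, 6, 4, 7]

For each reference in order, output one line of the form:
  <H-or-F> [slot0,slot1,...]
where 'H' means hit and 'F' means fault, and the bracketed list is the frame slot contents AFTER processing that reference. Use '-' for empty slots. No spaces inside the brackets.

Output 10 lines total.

F [3,-,-,-]
F [3,1,-,-]
F [3,1,2,-]
H [3,1,2,-]
F [3,1,2,6]
H [3,1,2,6]
H [3,1,2,6]
H [3,1,2,6]
F [4,1,2,6]
F [4,7,2,6]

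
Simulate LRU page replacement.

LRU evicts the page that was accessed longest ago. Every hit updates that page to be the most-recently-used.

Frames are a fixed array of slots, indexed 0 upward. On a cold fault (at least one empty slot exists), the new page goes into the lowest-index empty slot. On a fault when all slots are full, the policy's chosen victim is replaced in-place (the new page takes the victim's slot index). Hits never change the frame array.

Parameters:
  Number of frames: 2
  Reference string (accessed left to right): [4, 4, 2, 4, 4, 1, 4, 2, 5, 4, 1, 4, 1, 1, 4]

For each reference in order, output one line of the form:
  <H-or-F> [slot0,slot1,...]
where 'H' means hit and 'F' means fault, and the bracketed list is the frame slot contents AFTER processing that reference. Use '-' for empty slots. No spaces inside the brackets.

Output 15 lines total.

F [4,-]
H [4,-]
F [4,2]
H [4,2]
H [4,2]
F [4,1]
H [4,1]
F [4,2]
F [5,2]
F [5,4]
F [1,4]
H [1,4]
H [1,4]
H [1,4]
H [1,4]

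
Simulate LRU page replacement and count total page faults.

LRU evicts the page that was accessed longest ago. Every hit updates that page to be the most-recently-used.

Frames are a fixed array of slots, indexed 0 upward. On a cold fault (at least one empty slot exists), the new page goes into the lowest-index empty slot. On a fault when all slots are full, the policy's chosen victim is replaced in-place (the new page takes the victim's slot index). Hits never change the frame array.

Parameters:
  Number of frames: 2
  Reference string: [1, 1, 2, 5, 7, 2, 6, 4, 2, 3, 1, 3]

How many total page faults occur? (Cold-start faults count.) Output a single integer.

Step 0: ref 1 → FAULT, frames=[1,-]
Step 1: ref 1 → HIT, frames=[1,-]
Step 2: ref 2 → FAULT, frames=[1,2]
Step 3: ref 5 → FAULT (evict 1), frames=[5,2]
Step 4: ref 7 → FAULT (evict 2), frames=[5,7]
Step 5: ref 2 → FAULT (evict 5), frames=[2,7]
Step 6: ref 6 → FAULT (evict 7), frames=[2,6]
Step 7: ref 4 → FAULT (evict 2), frames=[4,6]
Step 8: ref 2 → FAULT (evict 6), frames=[4,2]
Step 9: ref 3 → FAULT (evict 4), frames=[3,2]
Step 10: ref 1 → FAULT (evict 2), frames=[3,1]
Step 11: ref 3 → HIT, frames=[3,1]
Total faults: 10

Answer: 10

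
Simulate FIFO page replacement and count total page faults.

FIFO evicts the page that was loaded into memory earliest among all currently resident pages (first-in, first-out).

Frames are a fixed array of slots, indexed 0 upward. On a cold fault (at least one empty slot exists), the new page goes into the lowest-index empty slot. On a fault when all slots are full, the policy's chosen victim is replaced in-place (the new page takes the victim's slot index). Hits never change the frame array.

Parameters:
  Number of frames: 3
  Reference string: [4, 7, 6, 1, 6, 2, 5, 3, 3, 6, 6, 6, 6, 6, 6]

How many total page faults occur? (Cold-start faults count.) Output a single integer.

Step 0: ref 4 → FAULT, frames=[4,-,-]
Step 1: ref 7 → FAULT, frames=[4,7,-]
Step 2: ref 6 → FAULT, frames=[4,7,6]
Step 3: ref 1 → FAULT (evict 4), frames=[1,7,6]
Step 4: ref 6 → HIT, frames=[1,7,6]
Step 5: ref 2 → FAULT (evict 7), frames=[1,2,6]
Step 6: ref 5 → FAULT (evict 6), frames=[1,2,5]
Step 7: ref 3 → FAULT (evict 1), frames=[3,2,5]
Step 8: ref 3 → HIT, frames=[3,2,5]
Step 9: ref 6 → FAULT (evict 2), frames=[3,6,5]
Step 10: ref 6 → HIT, frames=[3,6,5]
Step 11: ref 6 → HIT, frames=[3,6,5]
Step 12: ref 6 → HIT, frames=[3,6,5]
Step 13: ref 6 → HIT, frames=[3,6,5]
Step 14: ref 6 → HIT, frames=[3,6,5]
Total faults: 8

Answer: 8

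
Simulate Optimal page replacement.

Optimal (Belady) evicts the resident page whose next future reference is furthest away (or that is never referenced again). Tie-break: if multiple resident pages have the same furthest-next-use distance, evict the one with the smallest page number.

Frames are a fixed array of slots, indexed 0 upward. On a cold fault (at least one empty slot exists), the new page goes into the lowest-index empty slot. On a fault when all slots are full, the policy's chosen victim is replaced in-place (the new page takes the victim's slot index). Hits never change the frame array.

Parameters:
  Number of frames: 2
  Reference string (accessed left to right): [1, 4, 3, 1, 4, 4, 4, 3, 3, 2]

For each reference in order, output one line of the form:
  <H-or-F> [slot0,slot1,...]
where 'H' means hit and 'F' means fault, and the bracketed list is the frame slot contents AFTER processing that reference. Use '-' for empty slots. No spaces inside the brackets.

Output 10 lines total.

F [1,-]
F [1,4]
F [1,3]
H [1,3]
F [4,3]
H [4,3]
H [4,3]
H [4,3]
H [4,3]
F [4,2]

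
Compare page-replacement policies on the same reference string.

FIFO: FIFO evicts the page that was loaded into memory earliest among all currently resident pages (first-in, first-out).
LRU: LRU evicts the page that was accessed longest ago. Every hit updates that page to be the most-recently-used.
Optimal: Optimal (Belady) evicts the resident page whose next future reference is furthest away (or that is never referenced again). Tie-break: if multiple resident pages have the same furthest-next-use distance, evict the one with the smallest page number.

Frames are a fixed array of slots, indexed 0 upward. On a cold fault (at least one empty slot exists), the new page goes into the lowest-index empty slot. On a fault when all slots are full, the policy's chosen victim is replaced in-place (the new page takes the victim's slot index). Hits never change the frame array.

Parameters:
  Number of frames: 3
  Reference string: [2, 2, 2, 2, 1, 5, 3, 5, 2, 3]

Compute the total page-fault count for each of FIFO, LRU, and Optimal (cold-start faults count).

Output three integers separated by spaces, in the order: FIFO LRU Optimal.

--- FIFO ---
  step 0: ref 2 -> FAULT, frames=[2,-,-] (faults so far: 1)
  step 1: ref 2 -> HIT, frames=[2,-,-] (faults so far: 1)
  step 2: ref 2 -> HIT, frames=[2,-,-] (faults so far: 1)
  step 3: ref 2 -> HIT, frames=[2,-,-] (faults so far: 1)
  step 4: ref 1 -> FAULT, frames=[2,1,-] (faults so far: 2)
  step 5: ref 5 -> FAULT, frames=[2,1,5] (faults so far: 3)
  step 6: ref 3 -> FAULT, evict 2, frames=[3,1,5] (faults so far: 4)
  step 7: ref 5 -> HIT, frames=[3,1,5] (faults so far: 4)
  step 8: ref 2 -> FAULT, evict 1, frames=[3,2,5] (faults so far: 5)
  step 9: ref 3 -> HIT, frames=[3,2,5] (faults so far: 5)
  FIFO total faults: 5
--- LRU ---
  step 0: ref 2 -> FAULT, frames=[2,-,-] (faults so far: 1)
  step 1: ref 2 -> HIT, frames=[2,-,-] (faults so far: 1)
  step 2: ref 2 -> HIT, frames=[2,-,-] (faults so far: 1)
  step 3: ref 2 -> HIT, frames=[2,-,-] (faults so far: 1)
  step 4: ref 1 -> FAULT, frames=[2,1,-] (faults so far: 2)
  step 5: ref 5 -> FAULT, frames=[2,1,5] (faults so far: 3)
  step 6: ref 3 -> FAULT, evict 2, frames=[3,1,5] (faults so far: 4)
  step 7: ref 5 -> HIT, frames=[3,1,5] (faults so far: 4)
  step 8: ref 2 -> FAULT, evict 1, frames=[3,2,5] (faults so far: 5)
  step 9: ref 3 -> HIT, frames=[3,2,5] (faults so far: 5)
  LRU total faults: 5
--- Optimal ---
  step 0: ref 2 -> FAULT, frames=[2,-,-] (faults so far: 1)
  step 1: ref 2 -> HIT, frames=[2,-,-] (faults so far: 1)
  step 2: ref 2 -> HIT, frames=[2,-,-] (faults so far: 1)
  step 3: ref 2 -> HIT, frames=[2,-,-] (faults so far: 1)
  step 4: ref 1 -> FAULT, frames=[2,1,-] (faults so far: 2)
  step 5: ref 5 -> FAULT, frames=[2,1,5] (faults so far: 3)
  step 6: ref 3 -> FAULT, evict 1, frames=[2,3,5] (faults so far: 4)
  step 7: ref 5 -> HIT, frames=[2,3,5] (faults so far: 4)
  step 8: ref 2 -> HIT, frames=[2,3,5] (faults so far: 4)
  step 9: ref 3 -> HIT, frames=[2,3,5] (faults so far: 4)
  Optimal total faults: 4

Answer: 5 5 4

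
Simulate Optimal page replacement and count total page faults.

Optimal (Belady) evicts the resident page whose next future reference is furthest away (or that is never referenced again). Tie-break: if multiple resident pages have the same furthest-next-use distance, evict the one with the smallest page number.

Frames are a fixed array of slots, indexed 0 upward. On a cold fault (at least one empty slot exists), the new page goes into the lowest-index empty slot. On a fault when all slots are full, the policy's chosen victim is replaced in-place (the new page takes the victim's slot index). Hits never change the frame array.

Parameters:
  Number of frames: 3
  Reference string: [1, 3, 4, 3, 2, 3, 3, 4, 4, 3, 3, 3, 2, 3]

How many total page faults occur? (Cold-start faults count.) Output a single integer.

Step 0: ref 1 → FAULT, frames=[1,-,-]
Step 1: ref 3 → FAULT, frames=[1,3,-]
Step 2: ref 4 → FAULT, frames=[1,3,4]
Step 3: ref 3 → HIT, frames=[1,3,4]
Step 4: ref 2 → FAULT (evict 1), frames=[2,3,4]
Step 5: ref 3 → HIT, frames=[2,3,4]
Step 6: ref 3 → HIT, frames=[2,3,4]
Step 7: ref 4 → HIT, frames=[2,3,4]
Step 8: ref 4 → HIT, frames=[2,3,4]
Step 9: ref 3 → HIT, frames=[2,3,4]
Step 10: ref 3 → HIT, frames=[2,3,4]
Step 11: ref 3 → HIT, frames=[2,3,4]
Step 12: ref 2 → HIT, frames=[2,3,4]
Step 13: ref 3 → HIT, frames=[2,3,4]
Total faults: 4

Answer: 4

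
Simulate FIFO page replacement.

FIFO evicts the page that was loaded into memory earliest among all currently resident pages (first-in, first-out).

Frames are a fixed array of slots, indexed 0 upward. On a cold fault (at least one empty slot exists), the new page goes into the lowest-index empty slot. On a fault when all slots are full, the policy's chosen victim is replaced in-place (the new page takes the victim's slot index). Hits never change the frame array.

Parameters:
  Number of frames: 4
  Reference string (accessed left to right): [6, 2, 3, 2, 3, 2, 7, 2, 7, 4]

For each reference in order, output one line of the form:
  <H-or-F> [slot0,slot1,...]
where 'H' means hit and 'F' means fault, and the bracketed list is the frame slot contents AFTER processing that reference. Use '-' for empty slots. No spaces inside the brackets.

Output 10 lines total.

F [6,-,-,-]
F [6,2,-,-]
F [6,2,3,-]
H [6,2,3,-]
H [6,2,3,-]
H [6,2,3,-]
F [6,2,3,7]
H [6,2,3,7]
H [6,2,3,7]
F [4,2,3,7]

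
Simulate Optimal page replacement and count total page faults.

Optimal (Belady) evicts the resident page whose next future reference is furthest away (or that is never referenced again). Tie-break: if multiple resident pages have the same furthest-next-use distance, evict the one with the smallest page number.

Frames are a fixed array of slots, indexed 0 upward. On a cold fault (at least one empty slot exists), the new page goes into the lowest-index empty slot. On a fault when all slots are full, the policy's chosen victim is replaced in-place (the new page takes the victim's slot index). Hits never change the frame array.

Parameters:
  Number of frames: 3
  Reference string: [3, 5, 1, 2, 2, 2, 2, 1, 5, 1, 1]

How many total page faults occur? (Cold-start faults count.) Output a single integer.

Answer: 4

Derivation:
Step 0: ref 3 → FAULT, frames=[3,-,-]
Step 1: ref 5 → FAULT, frames=[3,5,-]
Step 2: ref 1 → FAULT, frames=[3,5,1]
Step 3: ref 2 → FAULT (evict 3), frames=[2,5,1]
Step 4: ref 2 → HIT, frames=[2,5,1]
Step 5: ref 2 → HIT, frames=[2,5,1]
Step 6: ref 2 → HIT, frames=[2,5,1]
Step 7: ref 1 → HIT, frames=[2,5,1]
Step 8: ref 5 → HIT, frames=[2,5,1]
Step 9: ref 1 → HIT, frames=[2,5,1]
Step 10: ref 1 → HIT, frames=[2,5,1]
Total faults: 4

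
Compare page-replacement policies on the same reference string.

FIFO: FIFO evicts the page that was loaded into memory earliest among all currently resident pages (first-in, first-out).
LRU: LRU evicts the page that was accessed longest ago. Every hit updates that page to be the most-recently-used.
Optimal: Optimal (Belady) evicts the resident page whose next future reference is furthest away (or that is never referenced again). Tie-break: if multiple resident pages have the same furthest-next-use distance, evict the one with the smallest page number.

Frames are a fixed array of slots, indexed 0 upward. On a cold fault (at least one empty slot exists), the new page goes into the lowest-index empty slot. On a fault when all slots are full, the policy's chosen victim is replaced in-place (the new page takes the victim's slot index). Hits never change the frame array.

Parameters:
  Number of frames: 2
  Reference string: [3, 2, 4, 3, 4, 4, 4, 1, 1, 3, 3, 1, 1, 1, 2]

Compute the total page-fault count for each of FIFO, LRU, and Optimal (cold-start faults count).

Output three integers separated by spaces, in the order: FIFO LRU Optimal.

Answer: 6 7 5

Derivation:
--- FIFO ---
  step 0: ref 3 -> FAULT, frames=[3,-] (faults so far: 1)
  step 1: ref 2 -> FAULT, frames=[3,2] (faults so far: 2)
  step 2: ref 4 -> FAULT, evict 3, frames=[4,2] (faults so far: 3)
  step 3: ref 3 -> FAULT, evict 2, frames=[4,3] (faults so far: 4)
  step 4: ref 4 -> HIT, frames=[4,3] (faults so far: 4)
  step 5: ref 4 -> HIT, frames=[4,3] (faults so far: 4)
  step 6: ref 4 -> HIT, frames=[4,3] (faults so far: 4)
  step 7: ref 1 -> FAULT, evict 4, frames=[1,3] (faults so far: 5)
  step 8: ref 1 -> HIT, frames=[1,3] (faults so far: 5)
  step 9: ref 3 -> HIT, frames=[1,3] (faults so far: 5)
  step 10: ref 3 -> HIT, frames=[1,3] (faults so far: 5)
  step 11: ref 1 -> HIT, frames=[1,3] (faults so far: 5)
  step 12: ref 1 -> HIT, frames=[1,3] (faults so far: 5)
  step 13: ref 1 -> HIT, frames=[1,3] (faults so far: 5)
  step 14: ref 2 -> FAULT, evict 3, frames=[1,2] (faults so far: 6)
  FIFO total faults: 6
--- LRU ---
  step 0: ref 3 -> FAULT, frames=[3,-] (faults so far: 1)
  step 1: ref 2 -> FAULT, frames=[3,2] (faults so far: 2)
  step 2: ref 4 -> FAULT, evict 3, frames=[4,2] (faults so far: 3)
  step 3: ref 3 -> FAULT, evict 2, frames=[4,3] (faults so far: 4)
  step 4: ref 4 -> HIT, frames=[4,3] (faults so far: 4)
  step 5: ref 4 -> HIT, frames=[4,3] (faults so far: 4)
  step 6: ref 4 -> HIT, frames=[4,3] (faults so far: 4)
  step 7: ref 1 -> FAULT, evict 3, frames=[4,1] (faults so far: 5)
  step 8: ref 1 -> HIT, frames=[4,1] (faults so far: 5)
  step 9: ref 3 -> FAULT, evict 4, frames=[3,1] (faults so far: 6)
  step 10: ref 3 -> HIT, frames=[3,1] (faults so far: 6)
  step 11: ref 1 -> HIT, frames=[3,1] (faults so far: 6)
  step 12: ref 1 -> HIT, frames=[3,1] (faults so far: 6)
  step 13: ref 1 -> HIT, frames=[3,1] (faults so far: 6)
  step 14: ref 2 -> FAULT, evict 3, frames=[2,1] (faults so far: 7)
  LRU total faults: 7
--- Optimal ---
  step 0: ref 3 -> FAULT, frames=[3,-] (faults so far: 1)
  step 1: ref 2 -> FAULT, frames=[3,2] (faults so far: 2)
  step 2: ref 4 -> FAULT, evict 2, frames=[3,4] (faults so far: 3)
  step 3: ref 3 -> HIT, frames=[3,4] (faults so far: 3)
  step 4: ref 4 -> HIT, frames=[3,4] (faults so far: 3)
  step 5: ref 4 -> HIT, frames=[3,4] (faults so far: 3)
  step 6: ref 4 -> HIT, frames=[3,4] (faults so far: 3)
  step 7: ref 1 -> FAULT, evict 4, frames=[3,1] (faults so far: 4)
  step 8: ref 1 -> HIT, frames=[3,1] (faults so far: 4)
  step 9: ref 3 -> HIT, frames=[3,1] (faults so far: 4)
  step 10: ref 3 -> HIT, frames=[3,1] (faults so far: 4)
  step 11: ref 1 -> HIT, frames=[3,1] (faults so far: 4)
  step 12: ref 1 -> HIT, frames=[3,1] (faults so far: 4)
  step 13: ref 1 -> HIT, frames=[3,1] (faults so far: 4)
  step 14: ref 2 -> FAULT, evict 1, frames=[3,2] (faults so far: 5)
  Optimal total faults: 5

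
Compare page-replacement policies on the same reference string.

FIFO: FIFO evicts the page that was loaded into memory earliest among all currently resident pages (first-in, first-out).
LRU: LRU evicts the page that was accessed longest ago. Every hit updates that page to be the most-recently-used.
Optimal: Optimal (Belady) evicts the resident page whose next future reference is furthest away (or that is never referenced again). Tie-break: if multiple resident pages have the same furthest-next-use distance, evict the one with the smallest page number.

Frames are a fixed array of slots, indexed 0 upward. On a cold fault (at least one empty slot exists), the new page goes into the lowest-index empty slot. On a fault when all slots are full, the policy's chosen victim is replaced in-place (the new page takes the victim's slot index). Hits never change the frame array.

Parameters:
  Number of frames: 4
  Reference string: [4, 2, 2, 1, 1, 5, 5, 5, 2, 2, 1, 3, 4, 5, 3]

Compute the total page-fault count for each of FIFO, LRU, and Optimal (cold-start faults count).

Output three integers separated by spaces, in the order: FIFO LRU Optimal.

Answer: 6 7 5

Derivation:
--- FIFO ---
  step 0: ref 4 -> FAULT, frames=[4,-,-,-] (faults so far: 1)
  step 1: ref 2 -> FAULT, frames=[4,2,-,-] (faults so far: 2)
  step 2: ref 2 -> HIT, frames=[4,2,-,-] (faults so far: 2)
  step 3: ref 1 -> FAULT, frames=[4,2,1,-] (faults so far: 3)
  step 4: ref 1 -> HIT, frames=[4,2,1,-] (faults so far: 3)
  step 5: ref 5 -> FAULT, frames=[4,2,1,5] (faults so far: 4)
  step 6: ref 5 -> HIT, frames=[4,2,1,5] (faults so far: 4)
  step 7: ref 5 -> HIT, frames=[4,2,1,5] (faults so far: 4)
  step 8: ref 2 -> HIT, frames=[4,2,1,5] (faults so far: 4)
  step 9: ref 2 -> HIT, frames=[4,2,1,5] (faults so far: 4)
  step 10: ref 1 -> HIT, frames=[4,2,1,5] (faults so far: 4)
  step 11: ref 3 -> FAULT, evict 4, frames=[3,2,1,5] (faults so far: 5)
  step 12: ref 4 -> FAULT, evict 2, frames=[3,4,1,5] (faults so far: 6)
  step 13: ref 5 -> HIT, frames=[3,4,1,5] (faults so far: 6)
  step 14: ref 3 -> HIT, frames=[3,4,1,5] (faults so far: 6)
  FIFO total faults: 6
--- LRU ---
  step 0: ref 4 -> FAULT, frames=[4,-,-,-] (faults so far: 1)
  step 1: ref 2 -> FAULT, frames=[4,2,-,-] (faults so far: 2)
  step 2: ref 2 -> HIT, frames=[4,2,-,-] (faults so far: 2)
  step 3: ref 1 -> FAULT, frames=[4,2,1,-] (faults so far: 3)
  step 4: ref 1 -> HIT, frames=[4,2,1,-] (faults so far: 3)
  step 5: ref 5 -> FAULT, frames=[4,2,1,5] (faults so far: 4)
  step 6: ref 5 -> HIT, frames=[4,2,1,5] (faults so far: 4)
  step 7: ref 5 -> HIT, frames=[4,2,1,5] (faults so far: 4)
  step 8: ref 2 -> HIT, frames=[4,2,1,5] (faults so far: 4)
  step 9: ref 2 -> HIT, frames=[4,2,1,5] (faults so far: 4)
  step 10: ref 1 -> HIT, frames=[4,2,1,5] (faults so far: 4)
  step 11: ref 3 -> FAULT, evict 4, frames=[3,2,1,5] (faults so far: 5)
  step 12: ref 4 -> FAULT, evict 5, frames=[3,2,1,4] (faults so far: 6)
  step 13: ref 5 -> FAULT, evict 2, frames=[3,5,1,4] (faults so far: 7)
  step 14: ref 3 -> HIT, frames=[3,5,1,4] (faults so far: 7)
  LRU total faults: 7
--- Optimal ---
  step 0: ref 4 -> FAULT, frames=[4,-,-,-] (faults so far: 1)
  step 1: ref 2 -> FAULT, frames=[4,2,-,-] (faults so far: 2)
  step 2: ref 2 -> HIT, frames=[4,2,-,-] (faults so far: 2)
  step 3: ref 1 -> FAULT, frames=[4,2,1,-] (faults so far: 3)
  step 4: ref 1 -> HIT, frames=[4,2,1,-] (faults so far: 3)
  step 5: ref 5 -> FAULT, frames=[4,2,1,5] (faults so far: 4)
  step 6: ref 5 -> HIT, frames=[4,2,1,5] (faults so far: 4)
  step 7: ref 5 -> HIT, frames=[4,2,1,5] (faults so far: 4)
  step 8: ref 2 -> HIT, frames=[4,2,1,5] (faults so far: 4)
  step 9: ref 2 -> HIT, frames=[4,2,1,5] (faults so far: 4)
  step 10: ref 1 -> HIT, frames=[4,2,1,5] (faults so far: 4)
  step 11: ref 3 -> FAULT, evict 1, frames=[4,2,3,5] (faults so far: 5)
  step 12: ref 4 -> HIT, frames=[4,2,3,5] (faults so far: 5)
  step 13: ref 5 -> HIT, frames=[4,2,3,5] (faults so far: 5)
  step 14: ref 3 -> HIT, frames=[4,2,3,5] (faults so far: 5)
  Optimal total faults: 5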